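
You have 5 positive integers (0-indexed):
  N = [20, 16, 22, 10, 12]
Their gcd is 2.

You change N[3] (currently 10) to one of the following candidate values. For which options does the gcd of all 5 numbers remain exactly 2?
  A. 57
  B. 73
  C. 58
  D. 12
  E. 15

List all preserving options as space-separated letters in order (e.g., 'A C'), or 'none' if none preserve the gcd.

Old gcd = 2; gcd of others (without N[3]) = 2
New gcd for candidate v: gcd(2, v). Preserves old gcd iff gcd(2, v) = 2.
  Option A: v=57, gcd(2,57)=1 -> changes
  Option B: v=73, gcd(2,73)=1 -> changes
  Option C: v=58, gcd(2,58)=2 -> preserves
  Option D: v=12, gcd(2,12)=2 -> preserves
  Option E: v=15, gcd(2,15)=1 -> changes

Answer: C D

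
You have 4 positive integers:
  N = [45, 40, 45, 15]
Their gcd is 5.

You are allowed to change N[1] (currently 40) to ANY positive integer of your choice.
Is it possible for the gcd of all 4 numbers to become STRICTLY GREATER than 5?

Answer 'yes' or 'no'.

Current gcd = 5
gcd of all OTHER numbers (without N[1]=40): gcd([45, 45, 15]) = 15
The new gcd after any change is gcd(15, new_value).
This can be at most 15.
Since 15 > old gcd 5, the gcd CAN increase (e.g., set N[1] = 15).

Answer: yes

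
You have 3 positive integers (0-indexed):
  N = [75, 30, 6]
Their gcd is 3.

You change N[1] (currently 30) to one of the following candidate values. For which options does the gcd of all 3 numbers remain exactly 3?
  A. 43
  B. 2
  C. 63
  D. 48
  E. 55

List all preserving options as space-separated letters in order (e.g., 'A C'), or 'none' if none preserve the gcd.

Answer: C D

Derivation:
Old gcd = 3; gcd of others (without N[1]) = 3
New gcd for candidate v: gcd(3, v). Preserves old gcd iff gcd(3, v) = 3.
  Option A: v=43, gcd(3,43)=1 -> changes
  Option B: v=2, gcd(3,2)=1 -> changes
  Option C: v=63, gcd(3,63)=3 -> preserves
  Option D: v=48, gcd(3,48)=3 -> preserves
  Option E: v=55, gcd(3,55)=1 -> changes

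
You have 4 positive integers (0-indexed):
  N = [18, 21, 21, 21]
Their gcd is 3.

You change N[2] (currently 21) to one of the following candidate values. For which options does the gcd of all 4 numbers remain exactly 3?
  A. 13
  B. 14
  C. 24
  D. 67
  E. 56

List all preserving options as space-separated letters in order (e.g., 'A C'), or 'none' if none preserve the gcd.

Answer: C

Derivation:
Old gcd = 3; gcd of others (without N[2]) = 3
New gcd for candidate v: gcd(3, v). Preserves old gcd iff gcd(3, v) = 3.
  Option A: v=13, gcd(3,13)=1 -> changes
  Option B: v=14, gcd(3,14)=1 -> changes
  Option C: v=24, gcd(3,24)=3 -> preserves
  Option D: v=67, gcd(3,67)=1 -> changes
  Option E: v=56, gcd(3,56)=1 -> changes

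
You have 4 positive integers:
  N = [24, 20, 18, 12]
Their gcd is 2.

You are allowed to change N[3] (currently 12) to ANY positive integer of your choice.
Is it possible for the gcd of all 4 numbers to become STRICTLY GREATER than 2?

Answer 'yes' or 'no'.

Answer: no

Derivation:
Current gcd = 2
gcd of all OTHER numbers (without N[3]=12): gcd([24, 20, 18]) = 2
The new gcd after any change is gcd(2, new_value).
This can be at most 2.
Since 2 = old gcd 2, the gcd can only stay the same or decrease.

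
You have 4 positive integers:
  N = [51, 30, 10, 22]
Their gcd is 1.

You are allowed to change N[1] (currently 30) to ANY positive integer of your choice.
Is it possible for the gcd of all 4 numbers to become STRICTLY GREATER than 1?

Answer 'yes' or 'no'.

Current gcd = 1
gcd of all OTHER numbers (without N[1]=30): gcd([51, 10, 22]) = 1
The new gcd after any change is gcd(1, new_value).
This can be at most 1.
Since 1 = old gcd 1, the gcd can only stay the same or decrease.

Answer: no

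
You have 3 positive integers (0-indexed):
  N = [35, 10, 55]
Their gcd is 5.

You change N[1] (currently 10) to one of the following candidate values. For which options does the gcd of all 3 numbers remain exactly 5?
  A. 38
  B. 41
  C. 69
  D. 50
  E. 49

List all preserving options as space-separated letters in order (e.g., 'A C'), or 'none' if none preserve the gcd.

Answer: D

Derivation:
Old gcd = 5; gcd of others (without N[1]) = 5
New gcd for candidate v: gcd(5, v). Preserves old gcd iff gcd(5, v) = 5.
  Option A: v=38, gcd(5,38)=1 -> changes
  Option B: v=41, gcd(5,41)=1 -> changes
  Option C: v=69, gcd(5,69)=1 -> changes
  Option D: v=50, gcd(5,50)=5 -> preserves
  Option E: v=49, gcd(5,49)=1 -> changes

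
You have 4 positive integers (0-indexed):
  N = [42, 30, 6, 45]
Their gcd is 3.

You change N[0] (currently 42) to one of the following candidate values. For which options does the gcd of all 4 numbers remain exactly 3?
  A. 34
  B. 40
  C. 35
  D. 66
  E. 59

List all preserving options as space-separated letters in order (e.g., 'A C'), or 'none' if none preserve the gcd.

Old gcd = 3; gcd of others (without N[0]) = 3
New gcd for candidate v: gcd(3, v). Preserves old gcd iff gcd(3, v) = 3.
  Option A: v=34, gcd(3,34)=1 -> changes
  Option B: v=40, gcd(3,40)=1 -> changes
  Option C: v=35, gcd(3,35)=1 -> changes
  Option D: v=66, gcd(3,66)=3 -> preserves
  Option E: v=59, gcd(3,59)=1 -> changes

Answer: D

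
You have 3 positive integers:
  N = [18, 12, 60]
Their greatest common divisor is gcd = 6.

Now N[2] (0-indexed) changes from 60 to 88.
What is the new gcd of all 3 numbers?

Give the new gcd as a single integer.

Answer: 2

Derivation:
Numbers: [18, 12, 60], gcd = 6
Change: index 2, 60 -> 88
gcd of the OTHER numbers (without index 2): gcd([18, 12]) = 6
New gcd = gcd(g_others, new_val) = gcd(6, 88) = 2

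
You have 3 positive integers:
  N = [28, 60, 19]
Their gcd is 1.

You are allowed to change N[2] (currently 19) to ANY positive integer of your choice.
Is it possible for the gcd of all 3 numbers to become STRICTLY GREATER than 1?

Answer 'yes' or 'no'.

Answer: yes

Derivation:
Current gcd = 1
gcd of all OTHER numbers (without N[2]=19): gcd([28, 60]) = 4
The new gcd after any change is gcd(4, new_value).
This can be at most 4.
Since 4 > old gcd 1, the gcd CAN increase (e.g., set N[2] = 4).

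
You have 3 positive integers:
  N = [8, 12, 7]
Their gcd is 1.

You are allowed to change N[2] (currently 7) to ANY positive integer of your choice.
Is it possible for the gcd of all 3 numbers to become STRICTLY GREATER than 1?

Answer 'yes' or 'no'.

Answer: yes

Derivation:
Current gcd = 1
gcd of all OTHER numbers (without N[2]=7): gcd([8, 12]) = 4
The new gcd after any change is gcd(4, new_value).
This can be at most 4.
Since 4 > old gcd 1, the gcd CAN increase (e.g., set N[2] = 4).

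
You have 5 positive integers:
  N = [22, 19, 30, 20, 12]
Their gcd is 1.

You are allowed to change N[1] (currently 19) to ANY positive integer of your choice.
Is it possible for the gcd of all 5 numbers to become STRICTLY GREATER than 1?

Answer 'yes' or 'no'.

Current gcd = 1
gcd of all OTHER numbers (without N[1]=19): gcd([22, 30, 20, 12]) = 2
The new gcd after any change is gcd(2, new_value).
This can be at most 2.
Since 2 > old gcd 1, the gcd CAN increase (e.g., set N[1] = 2).

Answer: yes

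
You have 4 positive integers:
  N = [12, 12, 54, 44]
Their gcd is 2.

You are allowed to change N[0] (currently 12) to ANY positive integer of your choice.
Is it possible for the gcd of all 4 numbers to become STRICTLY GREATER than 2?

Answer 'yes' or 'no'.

Current gcd = 2
gcd of all OTHER numbers (without N[0]=12): gcd([12, 54, 44]) = 2
The new gcd after any change is gcd(2, new_value).
This can be at most 2.
Since 2 = old gcd 2, the gcd can only stay the same or decrease.

Answer: no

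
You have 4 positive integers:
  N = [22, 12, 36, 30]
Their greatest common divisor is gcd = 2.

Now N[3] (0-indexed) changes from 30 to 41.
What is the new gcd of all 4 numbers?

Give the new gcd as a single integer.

Numbers: [22, 12, 36, 30], gcd = 2
Change: index 3, 30 -> 41
gcd of the OTHER numbers (without index 3): gcd([22, 12, 36]) = 2
New gcd = gcd(g_others, new_val) = gcd(2, 41) = 1

Answer: 1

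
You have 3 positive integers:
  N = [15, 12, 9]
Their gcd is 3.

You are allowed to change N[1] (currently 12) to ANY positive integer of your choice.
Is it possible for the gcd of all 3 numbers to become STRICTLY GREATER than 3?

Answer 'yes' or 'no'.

Answer: no

Derivation:
Current gcd = 3
gcd of all OTHER numbers (without N[1]=12): gcd([15, 9]) = 3
The new gcd after any change is gcd(3, new_value).
This can be at most 3.
Since 3 = old gcd 3, the gcd can only stay the same or decrease.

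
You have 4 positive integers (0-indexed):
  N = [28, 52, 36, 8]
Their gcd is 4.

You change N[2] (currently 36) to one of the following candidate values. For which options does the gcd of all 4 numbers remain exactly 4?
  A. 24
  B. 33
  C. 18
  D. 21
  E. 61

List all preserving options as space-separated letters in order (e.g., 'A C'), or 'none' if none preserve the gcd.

Old gcd = 4; gcd of others (without N[2]) = 4
New gcd for candidate v: gcd(4, v). Preserves old gcd iff gcd(4, v) = 4.
  Option A: v=24, gcd(4,24)=4 -> preserves
  Option B: v=33, gcd(4,33)=1 -> changes
  Option C: v=18, gcd(4,18)=2 -> changes
  Option D: v=21, gcd(4,21)=1 -> changes
  Option E: v=61, gcd(4,61)=1 -> changes

Answer: A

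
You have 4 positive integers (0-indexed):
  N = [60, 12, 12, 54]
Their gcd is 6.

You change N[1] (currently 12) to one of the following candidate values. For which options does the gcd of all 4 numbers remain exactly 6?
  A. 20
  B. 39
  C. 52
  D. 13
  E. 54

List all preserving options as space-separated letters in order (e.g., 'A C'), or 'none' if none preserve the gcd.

Old gcd = 6; gcd of others (without N[1]) = 6
New gcd for candidate v: gcd(6, v). Preserves old gcd iff gcd(6, v) = 6.
  Option A: v=20, gcd(6,20)=2 -> changes
  Option B: v=39, gcd(6,39)=3 -> changes
  Option C: v=52, gcd(6,52)=2 -> changes
  Option D: v=13, gcd(6,13)=1 -> changes
  Option E: v=54, gcd(6,54)=6 -> preserves

Answer: E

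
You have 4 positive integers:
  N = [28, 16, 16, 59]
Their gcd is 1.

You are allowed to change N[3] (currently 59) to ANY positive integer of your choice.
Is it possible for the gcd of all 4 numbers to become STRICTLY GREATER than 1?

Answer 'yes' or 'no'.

Current gcd = 1
gcd of all OTHER numbers (without N[3]=59): gcd([28, 16, 16]) = 4
The new gcd after any change is gcd(4, new_value).
This can be at most 4.
Since 4 > old gcd 1, the gcd CAN increase (e.g., set N[3] = 4).

Answer: yes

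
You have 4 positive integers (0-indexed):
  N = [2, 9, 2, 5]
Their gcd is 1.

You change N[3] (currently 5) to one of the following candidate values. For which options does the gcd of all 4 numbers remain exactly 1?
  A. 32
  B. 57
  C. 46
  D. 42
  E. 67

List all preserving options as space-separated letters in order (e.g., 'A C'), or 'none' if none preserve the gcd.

Answer: A B C D E

Derivation:
Old gcd = 1; gcd of others (without N[3]) = 1
New gcd for candidate v: gcd(1, v). Preserves old gcd iff gcd(1, v) = 1.
  Option A: v=32, gcd(1,32)=1 -> preserves
  Option B: v=57, gcd(1,57)=1 -> preserves
  Option C: v=46, gcd(1,46)=1 -> preserves
  Option D: v=42, gcd(1,42)=1 -> preserves
  Option E: v=67, gcd(1,67)=1 -> preserves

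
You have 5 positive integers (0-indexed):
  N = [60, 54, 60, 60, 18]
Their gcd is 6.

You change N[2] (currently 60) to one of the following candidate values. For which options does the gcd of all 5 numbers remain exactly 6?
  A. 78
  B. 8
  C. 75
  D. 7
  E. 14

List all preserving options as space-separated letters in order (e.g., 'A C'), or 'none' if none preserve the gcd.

Old gcd = 6; gcd of others (without N[2]) = 6
New gcd for candidate v: gcd(6, v). Preserves old gcd iff gcd(6, v) = 6.
  Option A: v=78, gcd(6,78)=6 -> preserves
  Option B: v=8, gcd(6,8)=2 -> changes
  Option C: v=75, gcd(6,75)=3 -> changes
  Option D: v=7, gcd(6,7)=1 -> changes
  Option E: v=14, gcd(6,14)=2 -> changes

Answer: A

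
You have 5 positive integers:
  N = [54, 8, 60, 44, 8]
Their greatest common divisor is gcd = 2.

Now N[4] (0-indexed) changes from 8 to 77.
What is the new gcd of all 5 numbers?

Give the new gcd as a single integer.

Numbers: [54, 8, 60, 44, 8], gcd = 2
Change: index 4, 8 -> 77
gcd of the OTHER numbers (without index 4): gcd([54, 8, 60, 44]) = 2
New gcd = gcd(g_others, new_val) = gcd(2, 77) = 1

Answer: 1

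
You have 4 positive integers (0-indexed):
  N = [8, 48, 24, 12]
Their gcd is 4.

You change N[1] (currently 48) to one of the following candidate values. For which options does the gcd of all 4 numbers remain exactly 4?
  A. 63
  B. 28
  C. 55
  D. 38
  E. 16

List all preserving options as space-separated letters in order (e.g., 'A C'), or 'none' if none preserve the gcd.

Answer: B E

Derivation:
Old gcd = 4; gcd of others (without N[1]) = 4
New gcd for candidate v: gcd(4, v). Preserves old gcd iff gcd(4, v) = 4.
  Option A: v=63, gcd(4,63)=1 -> changes
  Option B: v=28, gcd(4,28)=4 -> preserves
  Option C: v=55, gcd(4,55)=1 -> changes
  Option D: v=38, gcd(4,38)=2 -> changes
  Option E: v=16, gcd(4,16)=4 -> preserves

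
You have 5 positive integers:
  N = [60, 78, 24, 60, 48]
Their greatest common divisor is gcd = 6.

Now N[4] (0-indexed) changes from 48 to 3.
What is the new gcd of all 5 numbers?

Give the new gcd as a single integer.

Answer: 3

Derivation:
Numbers: [60, 78, 24, 60, 48], gcd = 6
Change: index 4, 48 -> 3
gcd of the OTHER numbers (without index 4): gcd([60, 78, 24, 60]) = 6
New gcd = gcd(g_others, new_val) = gcd(6, 3) = 3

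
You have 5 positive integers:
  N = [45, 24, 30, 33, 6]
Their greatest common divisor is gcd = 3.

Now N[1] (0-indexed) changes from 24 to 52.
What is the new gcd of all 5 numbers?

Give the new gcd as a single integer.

Answer: 1

Derivation:
Numbers: [45, 24, 30, 33, 6], gcd = 3
Change: index 1, 24 -> 52
gcd of the OTHER numbers (without index 1): gcd([45, 30, 33, 6]) = 3
New gcd = gcd(g_others, new_val) = gcd(3, 52) = 1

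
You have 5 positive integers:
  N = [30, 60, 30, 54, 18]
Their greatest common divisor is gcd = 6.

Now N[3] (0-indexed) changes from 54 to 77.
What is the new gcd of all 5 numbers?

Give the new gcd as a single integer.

Answer: 1

Derivation:
Numbers: [30, 60, 30, 54, 18], gcd = 6
Change: index 3, 54 -> 77
gcd of the OTHER numbers (without index 3): gcd([30, 60, 30, 18]) = 6
New gcd = gcd(g_others, new_val) = gcd(6, 77) = 1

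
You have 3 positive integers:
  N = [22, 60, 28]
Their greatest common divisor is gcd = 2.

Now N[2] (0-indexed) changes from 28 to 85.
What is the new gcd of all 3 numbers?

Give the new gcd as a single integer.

Answer: 1

Derivation:
Numbers: [22, 60, 28], gcd = 2
Change: index 2, 28 -> 85
gcd of the OTHER numbers (without index 2): gcd([22, 60]) = 2
New gcd = gcd(g_others, new_val) = gcd(2, 85) = 1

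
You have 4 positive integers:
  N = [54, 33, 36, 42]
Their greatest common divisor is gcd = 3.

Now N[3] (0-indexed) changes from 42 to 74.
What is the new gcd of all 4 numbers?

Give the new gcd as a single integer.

Answer: 1

Derivation:
Numbers: [54, 33, 36, 42], gcd = 3
Change: index 3, 42 -> 74
gcd of the OTHER numbers (without index 3): gcd([54, 33, 36]) = 3
New gcd = gcd(g_others, new_val) = gcd(3, 74) = 1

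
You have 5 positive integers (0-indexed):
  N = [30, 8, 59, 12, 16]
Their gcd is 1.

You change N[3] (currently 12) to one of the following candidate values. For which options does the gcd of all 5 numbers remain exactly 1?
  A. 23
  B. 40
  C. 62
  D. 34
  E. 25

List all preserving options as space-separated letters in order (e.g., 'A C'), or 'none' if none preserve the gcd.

Old gcd = 1; gcd of others (without N[3]) = 1
New gcd for candidate v: gcd(1, v). Preserves old gcd iff gcd(1, v) = 1.
  Option A: v=23, gcd(1,23)=1 -> preserves
  Option B: v=40, gcd(1,40)=1 -> preserves
  Option C: v=62, gcd(1,62)=1 -> preserves
  Option D: v=34, gcd(1,34)=1 -> preserves
  Option E: v=25, gcd(1,25)=1 -> preserves

Answer: A B C D E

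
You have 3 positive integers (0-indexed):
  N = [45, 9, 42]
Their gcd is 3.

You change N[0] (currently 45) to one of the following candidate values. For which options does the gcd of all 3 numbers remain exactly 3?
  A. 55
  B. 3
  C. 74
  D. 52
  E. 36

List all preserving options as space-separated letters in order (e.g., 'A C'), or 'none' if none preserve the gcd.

Old gcd = 3; gcd of others (without N[0]) = 3
New gcd for candidate v: gcd(3, v). Preserves old gcd iff gcd(3, v) = 3.
  Option A: v=55, gcd(3,55)=1 -> changes
  Option B: v=3, gcd(3,3)=3 -> preserves
  Option C: v=74, gcd(3,74)=1 -> changes
  Option D: v=52, gcd(3,52)=1 -> changes
  Option E: v=36, gcd(3,36)=3 -> preserves

Answer: B E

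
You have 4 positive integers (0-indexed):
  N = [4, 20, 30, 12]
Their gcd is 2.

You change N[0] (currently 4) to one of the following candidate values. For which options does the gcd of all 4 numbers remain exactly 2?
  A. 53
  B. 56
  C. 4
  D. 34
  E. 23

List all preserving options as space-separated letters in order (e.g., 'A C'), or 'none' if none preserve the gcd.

Old gcd = 2; gcd of others (without N[0]) = 2
New gcd for candidate v: gcd(2, v). Preserves old gcd iff gcd(2, v) = 2.
  Option A: v=53, gcd(2,53)=1 -> changes
  Option B: v=56, gcd(2,56)=2 -> preserves
  Option C: v=4, gcd(2,4)=2 -> preserves
  Option D: v=34, gcd(2,34)=2 -> preserves
  Option E: v=23, gcd(2,23)=1 -> changes

Answer: B C D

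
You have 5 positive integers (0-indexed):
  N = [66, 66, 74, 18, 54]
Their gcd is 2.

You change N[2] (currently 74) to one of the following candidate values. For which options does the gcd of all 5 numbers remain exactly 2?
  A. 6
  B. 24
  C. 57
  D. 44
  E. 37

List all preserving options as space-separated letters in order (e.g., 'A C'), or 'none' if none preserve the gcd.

Answer: D

Derivation:
Old gcd = 2; gcd of others (without N[2]) = 6
New gcd for candidate v: gcd(6, v). Preserves old gcd iff gcd(6, v) = 2.
  Option A: v=6, gcd(6,6)=6 -> changes
  Option B: v=24, gcd(6,24)=6 -> changes
  Option C: v=57, gcd(6,57)=3 -> changes
  Option D: v=44, gcd(6,44)=2 -> preserves
  Option E: v=37, gcd(6,37)=1 -> changes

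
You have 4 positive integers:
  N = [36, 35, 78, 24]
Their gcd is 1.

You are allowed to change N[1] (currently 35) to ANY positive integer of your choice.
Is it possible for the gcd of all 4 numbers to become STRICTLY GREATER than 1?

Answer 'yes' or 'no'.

Current gcd = 1
gcd of all OTHER numbers (without N[1]=35): gcd([36, 78, 24]) = 6
The new gcd after any change is gcd(6, new_value).
This can be at most 6.
Since 6 > old gcd 1, the gcd CAN increase (e.g., set N[1] = 6).

Answer: yes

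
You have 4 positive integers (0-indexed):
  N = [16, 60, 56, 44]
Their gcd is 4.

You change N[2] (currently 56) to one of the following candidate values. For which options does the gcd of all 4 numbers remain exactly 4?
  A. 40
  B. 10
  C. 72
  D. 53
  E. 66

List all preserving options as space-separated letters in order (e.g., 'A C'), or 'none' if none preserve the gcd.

Old gcd = 4; gcd of others (without N[2]) = 4
New gcd for candidate v: gcd(4, v). Preserves old gcd iff gcd(4, v) = 4.
  Option A: v=40, gcd(4,40)=4 -> preserves
  Option B: v=10, gcd(4,10)=2 -> changes
  Option C: v=72, gcd(4,72)=4 -> preserves
  Option D: v=53, gcd(4,53)=1 -> changes
  Option E: v=66, gcd(4,66)=2 -> changes

Answer: A C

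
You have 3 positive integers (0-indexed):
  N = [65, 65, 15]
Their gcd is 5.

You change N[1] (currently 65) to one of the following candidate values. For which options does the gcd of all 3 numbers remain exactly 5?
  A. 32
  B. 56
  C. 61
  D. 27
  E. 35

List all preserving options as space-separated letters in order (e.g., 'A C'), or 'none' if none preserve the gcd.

Old gcd = 5; gcd of others (without N[1]) = 5
New gcd for candidate v: gcd(5, v). Preserves old gcd iff gcd(5, v) = 5.
  Option A: v=32, gcd(5,32)=1 -> changes
  Option B: v=56, gcd(5,56)=1 -> changes
  Option C: v=61, gcd(5,61)=1 -> changes
  Option D: v=27, gcd(5,27)=1 -> changes
  Option E: v=35, gcd(5,35)=5 -> preserves

Answer: E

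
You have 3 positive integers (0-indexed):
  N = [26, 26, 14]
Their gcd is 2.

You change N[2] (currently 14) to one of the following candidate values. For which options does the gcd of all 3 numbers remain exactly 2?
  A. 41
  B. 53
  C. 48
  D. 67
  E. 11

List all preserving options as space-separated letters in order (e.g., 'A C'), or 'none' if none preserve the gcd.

Old gcd = 2; gcd of others (without N[2]) = 26
New gcd for candidate v: gcd(26, v). Preserves old gcd iff gcd(26, v) = 2.
  Option A: v=41, gcd(26,41)=1 -> changes
  Option B: v=53, gcd(26,53)=1 -> changes
  Option C: v=48, gcd(26,48)=2 -> preserves
  Option D: v=67, gcd(26,67)=1 -> changes
  Option E: v=11, gcd(26,11)=1 -> changes

Answer: C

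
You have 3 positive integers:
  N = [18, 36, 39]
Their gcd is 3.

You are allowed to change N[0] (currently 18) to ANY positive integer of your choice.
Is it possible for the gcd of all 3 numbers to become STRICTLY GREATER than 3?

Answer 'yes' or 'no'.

Answer: no

Derivation:
Current gcd = 3
gcd of all OTHER numbers (without N[0]=18): gcd([36, 39]) = 3
The new gcd after any change is gcd(3, new_value).
This can be at most 3.
Since 3 = old gcd 3, the gcd can only stay the same or decrease.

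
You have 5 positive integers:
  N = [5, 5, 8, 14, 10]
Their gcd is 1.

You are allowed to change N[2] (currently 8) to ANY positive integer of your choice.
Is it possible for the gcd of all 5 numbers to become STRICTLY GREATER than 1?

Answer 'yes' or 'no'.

Current gcd = 1
gcd of all OTHER numbers (without N[2]=8): gcd([5, 5, 14, 10]) = 1
The new gcd after any change is gcd(1, new_value).
This can be at most 1.
Since 1 = old gcd 1, the gcd can only stay the same or decrease.

Answer: no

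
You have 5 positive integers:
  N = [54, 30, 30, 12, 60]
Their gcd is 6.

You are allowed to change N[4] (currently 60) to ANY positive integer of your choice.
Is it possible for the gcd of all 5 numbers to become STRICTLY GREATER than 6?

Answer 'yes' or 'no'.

Current gcd = 6
gcd of all OTHER numbers (without N[4]=60): gcd([54, 30, 30, 12]) = 6
The new gcd after any change is gcd(6, new_value).
This can be at most 6.
Since 6 = old gcd 6, the gcd can only stay the same or decrease.

Answer: no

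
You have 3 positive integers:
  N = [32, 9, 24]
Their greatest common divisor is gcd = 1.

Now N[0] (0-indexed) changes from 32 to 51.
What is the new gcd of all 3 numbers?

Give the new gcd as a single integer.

Answer: 3

Derivation:
Numbers: [32, 9, 24], gcd = 1
Change: index 0, 32 -> 51
gcd of the OTHER numbers (without index 0): gcd([9, 24]) = 3
New gcd = gcd(g_others, new_val) = gcd(3, 51) = 3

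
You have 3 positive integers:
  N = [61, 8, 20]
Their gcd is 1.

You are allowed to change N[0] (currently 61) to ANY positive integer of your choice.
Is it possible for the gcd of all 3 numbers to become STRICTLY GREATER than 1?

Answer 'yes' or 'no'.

Answer: yes

Derivation:
Current gcd = 1
gcd of all OTHER numbers (without N[0]=61): gcd([8, 20]) = 4
The new gcd after any change is gcd(4, new_value).
This can be at most 4.
Since 4 > old gcd 1, the gcd CAN increase (e.g., set N[0] = 4).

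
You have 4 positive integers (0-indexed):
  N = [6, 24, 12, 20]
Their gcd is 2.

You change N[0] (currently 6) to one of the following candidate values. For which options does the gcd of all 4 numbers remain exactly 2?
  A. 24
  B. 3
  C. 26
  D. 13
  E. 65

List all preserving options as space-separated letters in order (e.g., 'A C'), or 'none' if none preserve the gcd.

Old gcd = 2; gcd of others (without N[0]) = 4
New gcd for candidate v: gcd(4, v). Preserves old gcd iff gcd(4, v) = 2.
  Option A: v=24, gcd(4,24)=4 -> changes
  Option B: v=3, gcd(4,3)=1 -> changes
  Option C: v=26, gcd(4,26)=2 -> preserves
  Option D: v=13, gcd(4,13)=1 -> changes
  Option E: v=65, gcd(4,65)=1 -> changes

Answer: C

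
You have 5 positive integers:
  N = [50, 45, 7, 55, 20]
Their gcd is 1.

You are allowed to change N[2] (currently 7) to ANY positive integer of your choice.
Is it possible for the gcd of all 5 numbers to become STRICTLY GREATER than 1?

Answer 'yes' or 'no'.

Answer: yes

Derivation:
Current gcd = 1
gcd of all OTHER numbers (without N[2]=7): gcd([50, 45, 55, 20]) = 5
The new gcd after any change is gcd(5, new_value).
This can be at most 5.
Since 5 > old gcd 1, the gcd CAN increase (e.g., set N[2] = 5).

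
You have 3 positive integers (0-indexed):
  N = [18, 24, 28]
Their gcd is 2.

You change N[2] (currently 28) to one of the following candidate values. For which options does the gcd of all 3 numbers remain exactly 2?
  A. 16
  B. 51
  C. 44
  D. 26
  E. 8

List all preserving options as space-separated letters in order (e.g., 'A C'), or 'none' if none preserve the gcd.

Answer: A C D E

Derivation:
Old gcd = 2; gcd of others (without N[2]) = 6
New gcd for candidate v: gcd(6, v). Preserves old gcd iff gcd(6, v) = 2.
  Option A: v=16, gcd(6,16)=2 -> preserves
  Option B: v=51, gcd(6,51)=3 -> changes
  Option C: v=44, gcd(6,44)=2 -> preserves
  Option D: v=26, gcd(6,26)=2 -> preserves
  Option E: v=8, gcd(6,8)=2 -> preserves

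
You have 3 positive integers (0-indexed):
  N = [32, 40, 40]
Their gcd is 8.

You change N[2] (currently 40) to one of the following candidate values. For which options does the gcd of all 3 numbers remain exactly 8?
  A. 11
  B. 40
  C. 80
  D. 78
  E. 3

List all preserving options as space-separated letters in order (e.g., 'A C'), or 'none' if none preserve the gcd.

Answer: B C

Derivation:
Old gcd = 8; gcd of others (without N[2]) = 8
New gcd for candidate v: gcd(8, v). Preserves old gcd iff gcd(8, v) = 8.
  Option A: v=11, gcd(8,11)=1 -> changes
  Option B: v=40, gcd(8,40)=8 -> preserves
  Option C: v=80, gcd(8,80)=8 -> preserves
  Option D: v=78, gcd(8,78)=2 -> changes
  Option E: v=3, gcd(8,3)=1 -> changes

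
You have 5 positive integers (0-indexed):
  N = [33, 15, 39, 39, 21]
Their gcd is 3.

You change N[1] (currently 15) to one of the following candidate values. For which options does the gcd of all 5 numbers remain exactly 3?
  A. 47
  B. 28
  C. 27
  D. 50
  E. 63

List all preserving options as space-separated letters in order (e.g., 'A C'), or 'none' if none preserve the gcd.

Answer: C E

Derivation:
Old gcd = 3; gcd of others (without N[1]) = 3
New gcd for candidate v: gcd(3, v). Preserves old gcd iff gcd(3, v) = 3.
  Option A: v=47, gcd(3,47)=1 -> changes
  Option B: v=28, gcd(3,28)=1 -> changes
  Option C: v=27, gcd(3,27)=3 -> preserves
  Option D: v=50, gcd(3,50)=1 -> changes
  Option E: v=63, gcd(3,63)=3 -> preserves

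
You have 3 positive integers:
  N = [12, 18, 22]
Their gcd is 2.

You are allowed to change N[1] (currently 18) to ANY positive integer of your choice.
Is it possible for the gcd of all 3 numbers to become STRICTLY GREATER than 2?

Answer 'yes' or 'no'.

Answer: no

Derivation:
Current gcd = 2
gcd of all OTHER numbers (without N[1]=18): gcd([12, 22]) = 2
The new gcd after any change is gcd(2, new_value).
This can be at most 2.
Since 2 = old gcd 2, the gcd can only stay the same or decrease.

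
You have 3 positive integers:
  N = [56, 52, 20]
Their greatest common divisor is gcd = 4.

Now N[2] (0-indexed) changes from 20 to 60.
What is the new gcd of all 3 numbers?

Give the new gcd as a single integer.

Answer: 4

Derivation:
Numbers: [56, 52, 20], gcd = 4
Change: index 2, 20 -> 60
gcd of the OTHER numbers (without index 2): gcd([56, 52]) = 4
New gcd = gcd(g_others, new_val) = gcd(4, 60) = 4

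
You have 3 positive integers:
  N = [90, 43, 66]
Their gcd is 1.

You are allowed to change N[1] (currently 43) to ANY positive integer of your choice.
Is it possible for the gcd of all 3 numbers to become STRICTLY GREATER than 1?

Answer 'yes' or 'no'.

Answer: yes

Derivation:
Current gcd = 1
gcd of all OTHER numbers (without N[1]=43): gcd([90, 66]) = 6
The new gcd after any change is gcd(6, new_value).
This can be at most 6.
Since 6 > old gcd 1, the gcd CAN increase (e.g., set N[1] = 6).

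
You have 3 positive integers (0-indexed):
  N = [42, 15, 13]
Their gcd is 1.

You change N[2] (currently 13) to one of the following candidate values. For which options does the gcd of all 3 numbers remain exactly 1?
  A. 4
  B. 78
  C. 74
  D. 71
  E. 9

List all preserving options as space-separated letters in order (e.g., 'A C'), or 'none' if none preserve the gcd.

Old gcd = 1; gcd of others (without N[2]) = 3
New gcd for candidate v: gcd(3, v). Preserves old gcd iff gcd(3, v) = 1.
  Option A: v=4, gcd(3,4)=1 -> preserves
  Option B: v=78, gcd(3,78)=3 -> changes
  Option C: v=74, gcd(3,74)=1 -> preserves
  Option D: v=71, gcd(3,71)=1 -> preserves
  Option E: v=9, gcd(3,9)=3 -> changes

Answer: A C D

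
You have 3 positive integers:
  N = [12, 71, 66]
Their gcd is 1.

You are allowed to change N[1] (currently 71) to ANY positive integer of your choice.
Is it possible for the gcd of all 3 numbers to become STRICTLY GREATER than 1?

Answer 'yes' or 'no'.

Current gcd = 1
gcd of all OTHER numbers (without N[1]=71): gcd([12, 66]) = 6
The new gcd after any change is gcd(6, new_value).
This can be at most 6.
Since 6 > old gcd 1, the gcd CAN increase (e.g., set N[1] = 6).

Answer: yes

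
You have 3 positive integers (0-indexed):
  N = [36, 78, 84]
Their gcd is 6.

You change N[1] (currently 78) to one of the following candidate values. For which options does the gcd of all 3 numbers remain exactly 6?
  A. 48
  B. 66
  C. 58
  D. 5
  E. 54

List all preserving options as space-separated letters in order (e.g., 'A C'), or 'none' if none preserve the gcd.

Answer: B E

Derivation:
Old gcd = 6; gcd of others (without N[1]) = 12
New gcd for candidate v: gcd(12, v). Preserves old gcd iff gcd(12, v) = 6.
  Option A: v=48, gcd(12,48)=12 -> changes
  Option B: v=66, gcd(12,66)=6 -> preserves
  Option C: v=58, gcd(12,58)=2 -> changes
  Option D: v=5, gcd(12,5)=1 -> changes
  Option E: v=54, gcd(12,54)=6 -> preserves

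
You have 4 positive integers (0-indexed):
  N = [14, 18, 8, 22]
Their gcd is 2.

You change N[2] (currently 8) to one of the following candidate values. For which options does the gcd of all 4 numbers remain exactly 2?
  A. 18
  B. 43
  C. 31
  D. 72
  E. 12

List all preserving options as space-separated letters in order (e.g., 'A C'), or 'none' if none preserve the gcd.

Old gcd = 2; gcd of others (without N[2]) = 2
New gcd for candidate v: gcd(2, v). Preserves old gcd iff gcd(2, v) = 2.
  Option A: v=18, gcd(2,18)=2 -> preserves
  Option B: v=43, gcd(2,43)=1 -> changes
  Option C: v=31, gcd(2,31)=1 -> changes
  Option D: v=72, gcd(2,72)=2 -> preserves
  Option E: v=12, gcd(2,12)=2 -> preserves

Answer: A D E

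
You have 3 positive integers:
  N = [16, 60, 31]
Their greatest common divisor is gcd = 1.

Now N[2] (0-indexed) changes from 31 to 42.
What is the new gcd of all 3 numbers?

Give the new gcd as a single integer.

Numbers: [16, 60, 31], gcd = 1
Change: index 2, 31 -> 42
gcd of the OTHER numbers (without index 2): gcd([16, 60]) = 4
New gcd = gcd(g_others, new_val) = gcd(4, 42) = 2

Answer: 2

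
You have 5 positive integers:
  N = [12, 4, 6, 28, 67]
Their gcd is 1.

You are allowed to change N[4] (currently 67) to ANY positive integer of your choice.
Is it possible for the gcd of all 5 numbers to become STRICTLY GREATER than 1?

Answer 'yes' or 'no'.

Answer: yes

Derivation:
Current gcd = 1
gcd of all OTHER numbers (without N[4]=67): gcd([12, 4, 6, 28]) = 2
The new gcd after any change is gcd(2, new_value).
This can be at most 2.
Since 2 > old gcd 1, the gcd CAN increase (e.g., set N[4] = 2).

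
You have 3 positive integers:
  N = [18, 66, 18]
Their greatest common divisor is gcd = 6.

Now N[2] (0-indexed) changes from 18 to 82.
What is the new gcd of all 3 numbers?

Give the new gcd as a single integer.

Answer: 2

Derivation:
Numbers: [18, 66, 18], gcd = 6
Change: index 2, 18 -> 82
gcd of the OTHER numbers (without index 2): gcd([18, 66]) = 6
New gcd = gcd(g_others, new_val) = gcd(6, 82) = 2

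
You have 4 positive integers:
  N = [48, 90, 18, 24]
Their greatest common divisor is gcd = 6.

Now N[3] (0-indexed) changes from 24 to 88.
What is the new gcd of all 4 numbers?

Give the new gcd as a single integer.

Answer: 2

Derivation:
Numbers: [48, 90, 18, 24], gcd = 6
Change: index 3, 24 -> 88
gcd of the OTHER numbers (without index 3): gcd([48, 90, 18]) = 6
New gcd = gcd(g_others, new_val) = gcd(6, 88) = 2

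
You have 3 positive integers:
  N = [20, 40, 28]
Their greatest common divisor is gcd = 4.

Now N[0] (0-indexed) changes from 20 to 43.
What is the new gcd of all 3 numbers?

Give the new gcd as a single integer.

Answer: 1

Derivation:
Numbers: [20, 40, 28], gcd = 4
Change: index 0, 20 -> 43
gcd of the OTHER numbers (without index 0): gcd([40, 28]) = 4
New gcd = gcd(g_others, new_val) = gcd(4, 43) = 1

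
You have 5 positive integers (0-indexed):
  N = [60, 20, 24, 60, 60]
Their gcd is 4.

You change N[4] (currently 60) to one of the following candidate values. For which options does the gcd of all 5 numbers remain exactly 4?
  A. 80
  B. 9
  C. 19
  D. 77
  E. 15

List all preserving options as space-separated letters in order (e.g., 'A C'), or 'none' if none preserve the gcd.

Old gcd = 4; gcd of others (without N[4]) = 4
New gcd for candidate v: gcd(4, v). Preserves old gcd iff gcd(4, v) = 4.
  Option A: v=80, gcd(4,80)=4 -> preserves
  Option B: v=9, gcd(4,9)=1 -> changes
  Option C: v=19, gcd(4,19)=1 -> changes
  Option D: v=77, gcd(4,77)=1 -> changes
  Option E: v=15, gcd(4,15)=1 -> changes

Answer: A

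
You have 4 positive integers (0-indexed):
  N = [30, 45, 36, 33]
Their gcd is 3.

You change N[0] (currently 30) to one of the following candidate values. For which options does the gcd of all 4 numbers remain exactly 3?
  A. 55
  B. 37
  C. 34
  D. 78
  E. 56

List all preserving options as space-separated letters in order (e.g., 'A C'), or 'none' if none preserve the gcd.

Old gcd = 3; gcd of others (without N[0]) = 3
New gcd for candidate v: gcd(3, v). Preserves old gcd iff gcd(3, v) = 3.
  Option A: v=55, gcd(3,55)=1 -> changes
  Option B: v=37, gcd(3,37)=1 -> changes
  Option C: v=34, gcd(3,34)=1 -> changes
  Option D: v=78, gcd(3,78)=3 -> preserves
  Option E: v=56, gcd(3,56)=1 -> changes

Answer: D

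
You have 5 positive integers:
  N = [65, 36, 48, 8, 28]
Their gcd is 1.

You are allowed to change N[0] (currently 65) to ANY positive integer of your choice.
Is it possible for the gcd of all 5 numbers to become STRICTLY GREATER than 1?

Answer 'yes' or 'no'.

Current gcd = 1
gcd of all OTHER numbers (without N[0]=65): gcd([36, 48, 8, 28]) = 4
The new gcd after any change is gcd(4, new_value).
This can be at most 4.
Since 4 > old gcd 1, the gcd CAN increase (e.g., set N[0] = 4).

Answer: yes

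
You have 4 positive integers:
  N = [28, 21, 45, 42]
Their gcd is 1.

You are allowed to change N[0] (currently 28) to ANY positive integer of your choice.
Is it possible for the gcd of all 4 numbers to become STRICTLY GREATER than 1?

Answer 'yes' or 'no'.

Current gcd = 1
gcd of all OTHER numbers (without N[0]=28): gcd([21, 45, 42]) = 3
The new gcd after any change is gcd(3, new_value).
This can be at most 3.
Since 3 > old gcd 1, the gcd CAN increase (e.g., set N[0] = 3).

Answer: yes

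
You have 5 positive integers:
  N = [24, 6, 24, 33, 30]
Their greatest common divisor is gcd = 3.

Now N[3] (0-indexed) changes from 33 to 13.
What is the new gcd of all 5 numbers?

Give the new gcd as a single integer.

Numbers: [24, 6, 24, 33, 30], gcd = 3
Change: index 3, 33 -> 13
gcd of the OTHER numbers (without index 3): gcd([24, 6, 24, 30]) = 6
New gcd = gcd(g_others, new_val) = gcd(6, 13) = 1

Answer: 1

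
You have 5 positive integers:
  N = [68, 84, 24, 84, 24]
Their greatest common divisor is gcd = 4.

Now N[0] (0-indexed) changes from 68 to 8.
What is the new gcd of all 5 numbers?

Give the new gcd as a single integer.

Numbers: [68, 84, 24, 84, 24], gcd = 4
Change: index 0, 68 -> 8
gcd of the OTHER numbers (without index 0): gcd([84, 24, 84, 24]) = 12
New gcd = gcd(g_others, new_val) = gcd(12, 8) = 4

Answer: 4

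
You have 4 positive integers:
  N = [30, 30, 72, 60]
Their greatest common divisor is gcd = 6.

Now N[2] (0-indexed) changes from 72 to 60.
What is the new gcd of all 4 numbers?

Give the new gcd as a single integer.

Numbers: [30, 30, 72, 60], gcd = 6
Change: index 2, 72 -> 60
gcd of the OTHER numbers (without index 2): gcd([30, 30, 60]) = 30
New gcd = gcd(g_others, new_val) = gcd(30, 60) = 30

Answer: 30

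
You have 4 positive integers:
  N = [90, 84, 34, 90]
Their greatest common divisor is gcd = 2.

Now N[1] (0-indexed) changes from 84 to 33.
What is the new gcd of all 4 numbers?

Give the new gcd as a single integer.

Answer: 1

Derivation:
Numbers: [90, 84, 34, 90], gcd = 2
Change: index 1, 84 -> 33
gcd of the OTHER numbers (without index 1): gcd([90, 34, 90]) = 2
New gcd = gcd(g_others, new_val) = gcd(2, 33) = 1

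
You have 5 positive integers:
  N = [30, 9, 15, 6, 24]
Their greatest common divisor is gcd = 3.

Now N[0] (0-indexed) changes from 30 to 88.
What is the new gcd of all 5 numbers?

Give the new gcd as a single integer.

Numbers: [30, 9, 15, 6, 24], gcd = 3
Change: index 0, 30 -> 88
gcd of the OTHER numbers (without index 0): gcd([9, 15, 6, 24]) = 3
New gcd = gcd(g_others, new_val) = gcd(3, 88) = 1

Answer: 1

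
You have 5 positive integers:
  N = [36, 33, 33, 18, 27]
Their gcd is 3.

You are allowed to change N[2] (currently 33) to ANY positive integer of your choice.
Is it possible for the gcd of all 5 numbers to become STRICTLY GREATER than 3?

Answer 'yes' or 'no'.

Answer: no

Derivation:
Current gcd = 3
gcd of all OTHER numbers (without N[2]=33): gcd([36, 33, 18, 27]) = 3
The new gcd after any change is gcd(3, new_value).
This can be at most 3.
Since 3 = old gcd 3, the gcd can only stay the same or decrease.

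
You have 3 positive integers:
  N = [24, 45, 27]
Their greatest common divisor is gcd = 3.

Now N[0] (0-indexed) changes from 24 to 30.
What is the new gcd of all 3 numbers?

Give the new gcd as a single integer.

Answer: 3

Derivation:
Numbers: [24, 45, 27], gcd = 3
Change: index 0, 24 -> 30
gcd of the OTHER numbers (without index 0): gcd([45, 27]) = 9
New gcd = gcd(g_others, new_val) = gcd(9, 30) = 3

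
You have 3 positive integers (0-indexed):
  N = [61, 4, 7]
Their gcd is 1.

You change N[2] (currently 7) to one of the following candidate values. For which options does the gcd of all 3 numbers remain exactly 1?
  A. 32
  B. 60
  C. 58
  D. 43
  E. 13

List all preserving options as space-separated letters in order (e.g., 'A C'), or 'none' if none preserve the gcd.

Old gcd = 1; gcd of others (without N[2]) = 1
New gcd for candidate v: gcd(1, v). Preserves old gcd iff gcd(1, v) = 1.
  Option A: v=32, gcd(1,32)=1 -> preserves
  Option B: v=60, gcd(1,60)=1 -> preserves
  Option C: v=58, gcd(1,58)=1 -> preserves
  Option D: v=43, gcd(1,43)=1 -> preserves
  Option E: v=13, gcd(1,13)=1 -> preserves

Answer: A B C D E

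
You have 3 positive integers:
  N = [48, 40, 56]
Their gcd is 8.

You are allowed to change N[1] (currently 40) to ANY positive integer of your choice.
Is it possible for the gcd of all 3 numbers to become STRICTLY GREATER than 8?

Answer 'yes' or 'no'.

Current gcd = 8
gcd of all OTHER numbers (without N[1]=40): gcd([48, 56]) = 8
The new gcd after any change is gcd(8, new_value).
This can be at most 8.
Since 8 = old gcd 8, the gcd can only stay the same or decrease.

Answer: no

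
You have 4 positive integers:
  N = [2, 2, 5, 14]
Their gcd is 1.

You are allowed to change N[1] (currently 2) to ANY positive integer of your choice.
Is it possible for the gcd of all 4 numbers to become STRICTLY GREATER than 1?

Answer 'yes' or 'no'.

Answer: no

Derivation:
Current gcd = 1
gcd of all OTHER numbers (without N[1]=2): gcd([2, 5, 14]) = 1
The new gcd after any change is gcd(1, new_value).
This can be at most 1.
Since 1 = old gcd 1, the gcd can only stay the same or decrease.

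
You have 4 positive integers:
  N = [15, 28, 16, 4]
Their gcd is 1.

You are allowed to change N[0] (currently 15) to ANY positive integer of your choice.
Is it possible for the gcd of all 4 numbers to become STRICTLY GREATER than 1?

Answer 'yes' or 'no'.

Answer: yes

Derivation:
Current gcd = 1
gcd of all OTHER numbers (without N[0]=15): gcd([28, 16, 4]) = 4
The new gcd after any change is gcd(4, new_value).
This can be at most 4.
Since 4 > old gcd 1, the gcd CAN increase (e.g., set N[0] = 4).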